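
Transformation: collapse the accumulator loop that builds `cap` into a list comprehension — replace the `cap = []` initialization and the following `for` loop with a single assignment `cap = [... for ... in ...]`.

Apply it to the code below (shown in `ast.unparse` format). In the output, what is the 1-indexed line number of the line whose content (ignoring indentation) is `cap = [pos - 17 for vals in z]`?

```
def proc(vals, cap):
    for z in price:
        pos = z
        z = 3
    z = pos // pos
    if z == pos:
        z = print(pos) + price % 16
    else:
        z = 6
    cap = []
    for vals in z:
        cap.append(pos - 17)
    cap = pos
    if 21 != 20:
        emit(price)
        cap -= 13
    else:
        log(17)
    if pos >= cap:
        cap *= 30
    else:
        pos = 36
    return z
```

10

Transformed code:
def proc(vals, cap):
    for z in price:
        pos = z
        z = 3
    z = pos // pos
    if z == pos:
        z = print(pos) + price % 16
    else:
        z = 6
    cap = [pos - 17 for vals in z]
    cap = pos
    if 21 != 20:
        emit(price)
        cap -= 13
    else:
        log(17)
    if pos >= cap:
        cap *= 30
    else:
        pos = 36
    return z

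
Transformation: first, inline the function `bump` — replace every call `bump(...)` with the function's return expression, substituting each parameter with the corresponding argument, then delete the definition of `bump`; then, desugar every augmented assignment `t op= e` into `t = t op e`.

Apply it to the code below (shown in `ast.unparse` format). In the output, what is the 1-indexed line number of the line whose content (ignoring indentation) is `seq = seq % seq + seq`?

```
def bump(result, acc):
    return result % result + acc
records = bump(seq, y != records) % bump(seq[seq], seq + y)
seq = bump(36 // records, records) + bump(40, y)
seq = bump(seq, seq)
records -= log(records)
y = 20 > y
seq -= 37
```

3

Transformed code:
records = (seq % seq + (y != records)) % (seq[seq] % seq[seq] + (seq + y))
seq = 36 // records % (36 // records) + records + (40 % 40 + y)
seq = seq % seq + seq
records = records - log(records)
y = 20 > y
seq = seq - 37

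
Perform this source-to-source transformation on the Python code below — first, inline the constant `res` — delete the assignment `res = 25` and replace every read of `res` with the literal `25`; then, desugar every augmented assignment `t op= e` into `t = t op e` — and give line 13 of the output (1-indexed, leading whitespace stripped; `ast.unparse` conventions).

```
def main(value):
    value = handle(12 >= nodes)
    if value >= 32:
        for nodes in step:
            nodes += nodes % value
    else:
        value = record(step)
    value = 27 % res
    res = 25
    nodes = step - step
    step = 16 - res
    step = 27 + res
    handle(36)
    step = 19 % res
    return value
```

Transformed code:
def main(value):
    value = handle(12 >= nodes)
    if value >= 32:
        for nodes in step:
            nodes = nodes + nodes % value
    else:
        value = record(step)
    value = 27 % 25
    nodes = step - step
    step = 16 - 25
    step = 27 + 25
    handle(36)
    step = 19 % 25
    return value

step = 19 % 25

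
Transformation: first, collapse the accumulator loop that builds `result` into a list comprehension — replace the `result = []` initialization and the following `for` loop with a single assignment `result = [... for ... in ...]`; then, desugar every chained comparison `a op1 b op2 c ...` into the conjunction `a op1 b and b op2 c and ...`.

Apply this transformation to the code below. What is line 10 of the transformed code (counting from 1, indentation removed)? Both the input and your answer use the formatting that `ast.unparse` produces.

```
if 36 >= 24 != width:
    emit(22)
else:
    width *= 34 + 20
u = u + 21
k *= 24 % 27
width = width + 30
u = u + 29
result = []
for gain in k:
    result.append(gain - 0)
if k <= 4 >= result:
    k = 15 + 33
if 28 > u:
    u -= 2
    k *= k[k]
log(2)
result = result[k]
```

if k <= 4 and 4 >= result:

Transformed code:
if 36 >= 24 and 24 != width:
    emit(22)
else:
    width *= 34 + 20
u = u + 21
k *= 24 % 27
width = width + 30
u = u + 29
result = [gain - 0 for gain in k]
if k <= 4 and 4 >= result:
    k = 15 + 33
if 28 > u:
    u -= 2
    k *= k[k]
log(2)
result = result[k]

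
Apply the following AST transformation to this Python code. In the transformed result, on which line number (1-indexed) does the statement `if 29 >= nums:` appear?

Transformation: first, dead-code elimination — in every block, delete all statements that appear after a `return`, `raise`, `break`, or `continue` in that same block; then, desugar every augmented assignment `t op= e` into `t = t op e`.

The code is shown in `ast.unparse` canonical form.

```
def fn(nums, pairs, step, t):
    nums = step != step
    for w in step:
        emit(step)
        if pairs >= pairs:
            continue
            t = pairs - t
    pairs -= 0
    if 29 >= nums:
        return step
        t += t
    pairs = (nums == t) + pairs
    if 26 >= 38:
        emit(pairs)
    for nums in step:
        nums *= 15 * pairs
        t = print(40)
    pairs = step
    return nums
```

8

Transformed code:
def fn(nums, pairs, step, t):
    nums = step != step
    for w in step:
        emit(step)
        if pairs >= pairs:
            continue
    pairs = pairs - 0
    if 29 >= nums:
        return step
    pairs = (nums == t) + pairs
    if 26 >= 38:
        emit(pairs)
    for nums in step:
        nums = nums * (15 * pairs)
        t = print(40)
    pairs = step
    return nums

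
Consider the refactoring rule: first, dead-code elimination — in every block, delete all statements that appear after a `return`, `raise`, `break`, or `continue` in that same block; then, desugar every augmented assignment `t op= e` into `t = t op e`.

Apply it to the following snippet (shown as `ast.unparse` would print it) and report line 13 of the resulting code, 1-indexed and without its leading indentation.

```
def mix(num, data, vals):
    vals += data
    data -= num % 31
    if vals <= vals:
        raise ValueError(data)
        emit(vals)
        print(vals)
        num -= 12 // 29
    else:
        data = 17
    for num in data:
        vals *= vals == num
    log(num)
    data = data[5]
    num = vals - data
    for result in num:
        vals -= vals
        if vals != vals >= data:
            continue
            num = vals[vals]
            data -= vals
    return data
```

Transformed code:
def mix(num, data, vals):
    vals = vals + data
    data = data - num % 31
    if vals <= vals:
        raise ValueError(data)
    else:
        data = 17
    for num in data:
        vals = vals * (vals == num)
    log(num)
    data = data[5]
    num = vals - data
    for result in num:
        vals = vals - vals
        if vals != vals >= data:
            continue
    return data

for result in num:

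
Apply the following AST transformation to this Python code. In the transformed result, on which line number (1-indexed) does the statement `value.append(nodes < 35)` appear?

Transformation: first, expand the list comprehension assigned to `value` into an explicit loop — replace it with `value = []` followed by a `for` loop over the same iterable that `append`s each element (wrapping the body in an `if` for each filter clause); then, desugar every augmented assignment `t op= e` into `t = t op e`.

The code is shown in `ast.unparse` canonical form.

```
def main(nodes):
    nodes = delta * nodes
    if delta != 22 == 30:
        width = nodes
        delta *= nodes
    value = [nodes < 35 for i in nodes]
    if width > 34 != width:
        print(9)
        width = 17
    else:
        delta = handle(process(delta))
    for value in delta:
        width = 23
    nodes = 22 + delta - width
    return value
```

Transformed code:
def main(nodes):
    nodes = delta * nodes
    if delta != 22 == 30:
        width = nodes
        delta = delta * nodes
    value = []
    for i in nodes:
        value.append(nodes < 35)
    if width > 34 != width:
        print(9)
        width = 17
    else:
        delta = handle(process(delta))
    for value in delta:
        width = 23
    nodes = 22 + delta - width
    return value

8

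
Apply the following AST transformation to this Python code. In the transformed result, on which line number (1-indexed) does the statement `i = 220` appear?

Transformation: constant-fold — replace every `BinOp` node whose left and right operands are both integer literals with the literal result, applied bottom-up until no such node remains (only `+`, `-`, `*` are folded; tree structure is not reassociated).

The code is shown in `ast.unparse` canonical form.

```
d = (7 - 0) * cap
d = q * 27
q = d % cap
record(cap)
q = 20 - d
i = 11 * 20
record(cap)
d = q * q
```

Transformed code:
d = 7 * cap
d = q * 27
q = d % cap
record(cap)
q = 20 - d
i = 220
record(cap)
d = q * q

6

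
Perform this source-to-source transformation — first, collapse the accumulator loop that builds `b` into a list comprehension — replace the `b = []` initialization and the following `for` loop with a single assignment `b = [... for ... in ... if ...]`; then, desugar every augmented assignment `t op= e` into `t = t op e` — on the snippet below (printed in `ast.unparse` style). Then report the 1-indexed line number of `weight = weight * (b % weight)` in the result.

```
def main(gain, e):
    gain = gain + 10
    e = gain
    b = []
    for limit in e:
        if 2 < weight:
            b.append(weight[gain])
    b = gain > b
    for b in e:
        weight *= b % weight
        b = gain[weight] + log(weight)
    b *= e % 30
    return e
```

7

Transformed code:
def main(gain, e):
    gain = gain + 10
    e = gain
    b = [weight[gain] for limit in e if 2 < weight]
    b = gain > b
    for b in e:
        weight = weight * (b % weight)
        b = gain[weight] + log(weight)
    b = b * (e % 30)
    return e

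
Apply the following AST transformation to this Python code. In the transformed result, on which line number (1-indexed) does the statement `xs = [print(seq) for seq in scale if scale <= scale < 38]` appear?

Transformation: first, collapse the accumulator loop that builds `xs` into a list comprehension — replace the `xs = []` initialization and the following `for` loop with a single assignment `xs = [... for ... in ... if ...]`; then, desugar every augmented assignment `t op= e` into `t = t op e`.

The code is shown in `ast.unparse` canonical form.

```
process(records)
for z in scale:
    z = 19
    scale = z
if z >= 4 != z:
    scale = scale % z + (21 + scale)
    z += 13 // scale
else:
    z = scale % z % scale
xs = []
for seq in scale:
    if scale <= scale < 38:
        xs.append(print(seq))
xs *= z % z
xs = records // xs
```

10

Transformed code:
process(records)
for z in scale:
    z = 19
    scale = z
if z >= 4 != z:
    scale = scale % z + (21 + scale)
    z = z + 13 // scale
else:
    z = scale % z % scale
xs = [print(seq) for seq in scale if scale <= scale < 38]
xs = xs * (z % z)
xs = records // xs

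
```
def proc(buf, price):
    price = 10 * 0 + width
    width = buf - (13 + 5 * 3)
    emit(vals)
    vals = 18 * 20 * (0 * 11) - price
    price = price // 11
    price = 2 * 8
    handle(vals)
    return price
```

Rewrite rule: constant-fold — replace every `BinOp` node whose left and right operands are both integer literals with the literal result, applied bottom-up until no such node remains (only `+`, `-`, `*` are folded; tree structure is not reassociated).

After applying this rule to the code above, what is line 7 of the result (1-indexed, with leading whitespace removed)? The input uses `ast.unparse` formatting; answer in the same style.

Transformed code:
def proc(buf, price):
    price = 0 + width
    width = buf - 28
    emit(vals)
    vals = 0 - price
    price = price // 11
    price = 16
    handle(vals)
    return price

price = 16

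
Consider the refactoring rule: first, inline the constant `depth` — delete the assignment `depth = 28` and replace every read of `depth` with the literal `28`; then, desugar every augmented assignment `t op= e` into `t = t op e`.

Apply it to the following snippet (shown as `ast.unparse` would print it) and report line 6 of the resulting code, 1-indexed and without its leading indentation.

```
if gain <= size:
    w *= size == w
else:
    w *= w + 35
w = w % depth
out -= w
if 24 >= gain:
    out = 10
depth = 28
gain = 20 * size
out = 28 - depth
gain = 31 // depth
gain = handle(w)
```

out = out - w

Transformed code:
if gain <= size:
    w = w * (size == w)
else:
    w = w * (w + 35)
w = w % 28
out = out - w
if 24 >= gain:
    out = 10
gain = 20 * size
out = 28 - 28
gain = 31 // 28
gain = handle(w)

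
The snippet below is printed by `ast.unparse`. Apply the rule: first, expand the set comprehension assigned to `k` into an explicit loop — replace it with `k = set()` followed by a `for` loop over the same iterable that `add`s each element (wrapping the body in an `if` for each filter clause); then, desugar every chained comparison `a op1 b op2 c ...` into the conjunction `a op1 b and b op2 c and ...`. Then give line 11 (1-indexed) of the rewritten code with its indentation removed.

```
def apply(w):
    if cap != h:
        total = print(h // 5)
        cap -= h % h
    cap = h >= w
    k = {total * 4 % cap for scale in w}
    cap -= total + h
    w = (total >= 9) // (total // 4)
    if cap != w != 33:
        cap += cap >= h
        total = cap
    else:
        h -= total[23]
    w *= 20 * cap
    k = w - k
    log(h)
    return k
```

if cap != w and w != 33:

Transformed code:
def apply(w):
    if cap != h:
        total = print(h // 5)
        cap -= h % h
    cap = h >= w
    k = set()
    for scale in w:
        k.add(total * 4 % cap)
    cap -= total + h
    w = (total >= 9) // (total // 4)
    if cap != w and w != 33:
        cap += cap >= h
        total = cap
    else:
        h -= total[23]
    w *= 20 * cap
    k = w - k
    log(h)
    return k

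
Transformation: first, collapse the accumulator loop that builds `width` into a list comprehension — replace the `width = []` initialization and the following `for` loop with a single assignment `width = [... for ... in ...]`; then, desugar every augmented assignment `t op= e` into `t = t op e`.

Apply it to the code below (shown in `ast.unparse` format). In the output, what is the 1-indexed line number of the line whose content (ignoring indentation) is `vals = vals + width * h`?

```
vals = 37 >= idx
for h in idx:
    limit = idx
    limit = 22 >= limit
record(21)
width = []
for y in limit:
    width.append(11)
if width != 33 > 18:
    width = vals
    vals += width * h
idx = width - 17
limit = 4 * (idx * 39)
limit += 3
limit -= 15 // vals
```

9

Transformed code:
vals = 37 >= idx
for h in idx:
    limit = idx
    limit = 22 >= limit
record(21)
width = [11 for y in limit]
if width != 33 > 18:
    width = vals
    vals = vals + width * h
idx = width - 17
limit = 4 * (idx * 39)
limit = limit + 3
limit = limit - 15 // vals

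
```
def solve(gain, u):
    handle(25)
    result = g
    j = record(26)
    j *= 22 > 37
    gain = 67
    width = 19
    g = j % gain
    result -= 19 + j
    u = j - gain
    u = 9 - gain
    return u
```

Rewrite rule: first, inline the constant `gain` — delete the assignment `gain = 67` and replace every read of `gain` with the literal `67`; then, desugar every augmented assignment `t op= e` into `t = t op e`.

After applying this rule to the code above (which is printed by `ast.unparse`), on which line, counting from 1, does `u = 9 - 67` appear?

10

Transformed code:
def solve(gain, u):
    handle(25)
    result = g
    j = record(26)
    j = j * (22 > 37)
    width = 19
    g = j % 67
    result = result - (19 + j)
    u = j - 67
    u = 9 - 67
    return u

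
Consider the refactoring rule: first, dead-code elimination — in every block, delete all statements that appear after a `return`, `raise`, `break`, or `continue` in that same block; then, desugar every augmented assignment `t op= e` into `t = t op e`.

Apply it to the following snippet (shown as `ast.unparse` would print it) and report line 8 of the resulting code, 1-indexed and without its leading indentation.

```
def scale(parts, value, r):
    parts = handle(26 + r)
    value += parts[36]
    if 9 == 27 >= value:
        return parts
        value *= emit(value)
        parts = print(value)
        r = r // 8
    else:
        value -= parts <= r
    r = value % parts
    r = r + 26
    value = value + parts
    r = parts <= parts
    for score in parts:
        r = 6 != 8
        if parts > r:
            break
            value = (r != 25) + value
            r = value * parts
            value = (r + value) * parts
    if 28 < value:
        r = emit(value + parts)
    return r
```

r = value % parts

Transformed code:
def scale(parts, value, r):
    parts = handle(26 + r)
    value = value + parts[36]
    if 9 == 27 >= value:
        return parts
    else:
        value = value - (parts <= r)
    r = value % parts
    r = r + 26
    value = value + parts
    r = parts <= parts
    for score in parts:
        r = 6 != 8
        if parts > r:
            break
    if 28 < value:
        r = emit(value + parts)
    return r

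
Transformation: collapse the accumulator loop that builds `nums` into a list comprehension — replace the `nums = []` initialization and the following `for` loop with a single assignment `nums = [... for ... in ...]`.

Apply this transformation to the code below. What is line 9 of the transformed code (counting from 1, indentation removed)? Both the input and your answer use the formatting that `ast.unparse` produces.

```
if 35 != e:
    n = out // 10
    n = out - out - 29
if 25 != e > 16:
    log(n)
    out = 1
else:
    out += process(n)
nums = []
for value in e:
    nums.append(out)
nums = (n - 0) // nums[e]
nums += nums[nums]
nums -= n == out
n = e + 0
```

Transformed code:
if 35 != e:
    n = out // 10
    n = out - out - 29
if 25 != e > 16:
    log(n)
    out = 1
else:
    out += process(n)
nums = [out for value in e]
nums = (n - 0) // nums[e]
nums += nums[nums]
nums -= n == out
n = e + 0

nums = [out for value in e]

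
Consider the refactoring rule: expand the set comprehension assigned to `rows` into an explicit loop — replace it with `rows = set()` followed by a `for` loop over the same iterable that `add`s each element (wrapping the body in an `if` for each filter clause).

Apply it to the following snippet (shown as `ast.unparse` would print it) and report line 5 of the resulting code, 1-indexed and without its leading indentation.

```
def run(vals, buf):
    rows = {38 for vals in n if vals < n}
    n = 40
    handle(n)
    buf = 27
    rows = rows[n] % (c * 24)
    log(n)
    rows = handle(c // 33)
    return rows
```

rows.add(38)

Transformed code:
def run(vals, buf):
    rows = set()
    for vals in n:
        if vals < n:
            rows.add(38)
    n = 40
    handle(n)
    buf = 27
    rows = rows[n] % (c * 24)
    log(n)
    rows = handle(c // 33)
    return rows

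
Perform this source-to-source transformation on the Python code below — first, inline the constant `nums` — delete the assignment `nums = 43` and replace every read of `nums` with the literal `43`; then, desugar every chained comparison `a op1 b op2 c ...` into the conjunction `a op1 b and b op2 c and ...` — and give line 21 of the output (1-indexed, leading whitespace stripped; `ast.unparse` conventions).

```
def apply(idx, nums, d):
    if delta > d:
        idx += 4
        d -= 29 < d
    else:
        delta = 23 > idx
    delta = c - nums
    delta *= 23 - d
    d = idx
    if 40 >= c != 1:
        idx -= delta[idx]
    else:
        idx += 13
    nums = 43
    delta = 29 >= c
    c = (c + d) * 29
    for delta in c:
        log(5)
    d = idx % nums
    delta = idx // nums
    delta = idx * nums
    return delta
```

return delta

Transformed code:
def apply(idx, nums, d):
    if delta > d:
        idx += 4
        d -= 29 < d
    else:
        delta = 23 > idx
    delta = c - 43
    delta *= 23 - d
    d = idx
    if 40 >= c and c != 1:
        idx -= delta[idx]
    else:
        idx += 13
    delta = 29 >= c
    c = (c + d) * 29
    for delta in c:
        log(5)
    d = idx % 43
    delta = idx // 43
    delta = idx * 43
    return delta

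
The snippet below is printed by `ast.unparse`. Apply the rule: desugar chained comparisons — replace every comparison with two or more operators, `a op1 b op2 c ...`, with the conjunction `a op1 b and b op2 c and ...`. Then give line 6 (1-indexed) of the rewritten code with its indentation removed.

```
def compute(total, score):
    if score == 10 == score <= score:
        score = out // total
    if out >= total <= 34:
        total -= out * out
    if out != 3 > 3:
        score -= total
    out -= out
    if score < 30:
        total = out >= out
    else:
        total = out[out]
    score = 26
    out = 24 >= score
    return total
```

if out != 3 and 3 > 3:

Transformed code:
def compute(total, score):
    if score == 10 and 10 == score and (score <= score):
        score = out // total
    if out >= total and total <= 34:
        total -= out * out
    if out != 3 and 3 > 3:
        score -= total
    out -= out
    if score < 30:
        total = out >= out
    else:
        total = out[out]
    score = 26
    out = 24 >= score
    return total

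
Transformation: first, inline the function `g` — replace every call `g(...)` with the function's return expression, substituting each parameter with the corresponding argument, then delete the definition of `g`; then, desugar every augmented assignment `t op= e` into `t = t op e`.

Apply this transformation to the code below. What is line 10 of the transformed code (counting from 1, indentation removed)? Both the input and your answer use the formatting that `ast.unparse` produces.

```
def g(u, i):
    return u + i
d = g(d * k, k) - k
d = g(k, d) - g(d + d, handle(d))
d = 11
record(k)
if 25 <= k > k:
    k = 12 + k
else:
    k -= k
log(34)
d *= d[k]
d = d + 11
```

Transformed code:
d = d * k + k - k
d = k + d - (d + d + handle(d))
d = 11
record(k)
if 25 <= k > k:
    k = 12 + k
else:
    k = k - k
log(34)
d = d * d[k]
d = d + 11

d = d * d[k]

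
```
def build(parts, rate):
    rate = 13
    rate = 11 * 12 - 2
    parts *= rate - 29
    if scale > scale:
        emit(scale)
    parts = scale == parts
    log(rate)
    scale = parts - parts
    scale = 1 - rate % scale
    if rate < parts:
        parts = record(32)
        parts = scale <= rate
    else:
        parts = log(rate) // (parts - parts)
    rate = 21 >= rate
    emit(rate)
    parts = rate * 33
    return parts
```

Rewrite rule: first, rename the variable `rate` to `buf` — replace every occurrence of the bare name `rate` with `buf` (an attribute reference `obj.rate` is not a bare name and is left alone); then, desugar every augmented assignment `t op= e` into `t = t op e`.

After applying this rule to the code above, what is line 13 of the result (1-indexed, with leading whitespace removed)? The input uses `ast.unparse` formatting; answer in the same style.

parts = scale <= buf

Transformed code:
def build(parts, buf):
    buf = 13
    buf = 11 * 12 - 2
    parts = parts * (buf - 29)
    if scale > scale:
        emit(scale)
    parts = scale == parts
    log(buf)
    scale = parts - parts
    scale = 1 - buf % scale
    if buf < parts:
        parts = record(32)
        parts = scale <= buf
    else:
        parts = log(buf) // (parts - parts)
    buf = 21 >= buf
    emit(buf)
    parts = buf * 33
    return parts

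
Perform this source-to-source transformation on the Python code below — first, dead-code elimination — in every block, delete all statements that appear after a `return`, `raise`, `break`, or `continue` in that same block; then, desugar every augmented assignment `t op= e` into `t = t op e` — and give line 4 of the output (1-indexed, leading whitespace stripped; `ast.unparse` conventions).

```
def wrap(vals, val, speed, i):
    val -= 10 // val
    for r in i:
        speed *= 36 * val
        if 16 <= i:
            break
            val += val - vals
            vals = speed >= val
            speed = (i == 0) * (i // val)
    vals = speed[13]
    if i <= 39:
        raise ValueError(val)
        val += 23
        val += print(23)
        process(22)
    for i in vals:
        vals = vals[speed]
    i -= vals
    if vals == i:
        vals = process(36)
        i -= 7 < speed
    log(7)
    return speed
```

speed = speed * (36 * val)

Transformed code:
def wrap(vals, val, speed, i):
    val = val - 10 // val
    for r in i:
        speed = speed * (36 * val)
        if 16 <= i:
            break
    vals = speed[13]
    if i <= 39:
        raise ValueError(val)
    for i in vals:
        vals = vals[speed]
    i = i - vals
    if vals == i:
        vals = process(36)
        i = i - (7 < speed)
    log(7)
    return speed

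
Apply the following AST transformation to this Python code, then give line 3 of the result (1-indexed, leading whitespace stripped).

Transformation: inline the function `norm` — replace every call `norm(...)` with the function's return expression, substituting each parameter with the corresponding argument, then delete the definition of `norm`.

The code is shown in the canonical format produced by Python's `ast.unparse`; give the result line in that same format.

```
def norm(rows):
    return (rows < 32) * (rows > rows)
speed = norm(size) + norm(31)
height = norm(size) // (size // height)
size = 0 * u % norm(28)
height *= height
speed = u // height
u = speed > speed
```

size = 0 * u % ((28 < 32) * (28 > 28))

Transformed code:
speed = (size < 32) * (size > size) + (31 < 32) * (31 > 31)
height = (size < 32) * (size > size) // (size // height)
size = 0 * u % ((28 < 32) * (28 > 28))
height *= height
speed = u // height
u = speed > speed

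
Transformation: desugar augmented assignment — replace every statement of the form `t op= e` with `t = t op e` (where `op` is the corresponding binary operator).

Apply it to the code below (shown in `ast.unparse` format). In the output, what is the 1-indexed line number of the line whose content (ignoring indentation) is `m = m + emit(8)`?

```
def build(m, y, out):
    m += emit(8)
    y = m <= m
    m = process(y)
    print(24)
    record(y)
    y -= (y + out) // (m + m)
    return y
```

Transformed code:
def build(m, y, out):
    m = m + emit(8)
    y = m <= m
    m = process(y)
    print(24)
    record(y)
    y = y - (y + out) // (m + m)
    return y

2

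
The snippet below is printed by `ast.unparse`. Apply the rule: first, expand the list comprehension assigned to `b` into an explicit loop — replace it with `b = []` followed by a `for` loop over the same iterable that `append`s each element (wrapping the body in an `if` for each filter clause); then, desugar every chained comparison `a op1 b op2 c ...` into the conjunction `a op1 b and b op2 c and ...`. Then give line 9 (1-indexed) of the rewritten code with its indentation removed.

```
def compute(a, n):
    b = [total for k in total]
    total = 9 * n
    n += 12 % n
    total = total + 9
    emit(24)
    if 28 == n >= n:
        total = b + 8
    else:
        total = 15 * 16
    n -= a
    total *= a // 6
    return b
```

if 28 == n and n >= n:

Transformed code:
def compute(a, n):
    b = []
    for k in total:
        b.append(total)
    total = 9 * n
    n += 12 % n
    total = total + 9
    emit(24)
    if 28 == n and n >= n:
        total = b + 8
    else:
        total = 15 * 16
    n -= a
    total *= a // 6
    return b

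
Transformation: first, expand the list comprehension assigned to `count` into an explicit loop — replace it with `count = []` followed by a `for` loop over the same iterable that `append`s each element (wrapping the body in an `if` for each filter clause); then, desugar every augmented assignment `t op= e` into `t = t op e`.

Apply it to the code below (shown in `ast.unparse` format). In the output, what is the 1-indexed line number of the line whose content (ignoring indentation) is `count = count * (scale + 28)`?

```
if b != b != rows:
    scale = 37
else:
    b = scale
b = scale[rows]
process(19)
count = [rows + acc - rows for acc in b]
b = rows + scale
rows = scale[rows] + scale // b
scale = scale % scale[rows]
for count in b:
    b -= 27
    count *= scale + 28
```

Transformed code:
if b != b != rows:
    scale = 37
else:
    b = scale
b = scale[rows]
process(19)
count = []
for acc in b:
    count.append(rows + acc - rows)
b = rows + scale
rows = scale[rows] + scale // b
scale = scale % scale[rows]
for count in b:
    b = b - 27
    count = count * (scale + 28)

15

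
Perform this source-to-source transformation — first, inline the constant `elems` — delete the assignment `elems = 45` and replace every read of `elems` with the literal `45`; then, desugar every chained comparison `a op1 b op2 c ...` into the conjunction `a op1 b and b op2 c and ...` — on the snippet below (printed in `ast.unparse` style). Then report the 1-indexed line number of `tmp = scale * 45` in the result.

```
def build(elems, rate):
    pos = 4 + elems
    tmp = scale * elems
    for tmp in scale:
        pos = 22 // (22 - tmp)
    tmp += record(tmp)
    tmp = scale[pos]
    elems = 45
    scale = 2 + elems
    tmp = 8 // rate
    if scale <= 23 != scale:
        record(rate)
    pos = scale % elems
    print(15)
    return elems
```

3

Transformed code:
def build(elems, rate):
    pos = 4 + 45
    tmp = scale * 45
    for tmp in scale:
        pos = 22 // (22 - tmp)
    tmp += record(tmp)
    tmp = scale[pos]
    scale = 2 + 45
    tmp = 8 // rate
    if scale <= 23 and 23 != scale:
        record(rate)
    pos = scale % 45
    print(15)
    return 45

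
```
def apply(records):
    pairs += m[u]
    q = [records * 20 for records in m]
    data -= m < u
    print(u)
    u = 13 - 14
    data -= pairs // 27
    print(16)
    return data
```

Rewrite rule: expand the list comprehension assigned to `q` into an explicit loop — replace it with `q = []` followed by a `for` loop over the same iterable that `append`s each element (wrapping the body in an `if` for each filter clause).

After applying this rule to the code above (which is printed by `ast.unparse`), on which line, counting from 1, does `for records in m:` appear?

4

Transformed code:
def apply(records):
    pairs += m[u]
    q = []
    for records in m:
        q.append(records * 20)
    data -= m < u
    print(u)
    u = 13 - 14
    data -= pairs // 27
    print(16)
    return data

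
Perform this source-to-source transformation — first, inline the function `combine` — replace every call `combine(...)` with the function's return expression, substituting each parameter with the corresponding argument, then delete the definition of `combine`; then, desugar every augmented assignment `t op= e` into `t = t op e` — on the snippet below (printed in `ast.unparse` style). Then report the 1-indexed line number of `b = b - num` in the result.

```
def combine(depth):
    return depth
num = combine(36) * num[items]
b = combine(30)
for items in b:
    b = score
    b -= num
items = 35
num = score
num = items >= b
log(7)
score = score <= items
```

5

Transformed code:
num = 36 * num[items]
b = 30
for items in b:
    b = score
    b = b - num
items = 35
num = score
num = items >= b
log(7)
score = score <= items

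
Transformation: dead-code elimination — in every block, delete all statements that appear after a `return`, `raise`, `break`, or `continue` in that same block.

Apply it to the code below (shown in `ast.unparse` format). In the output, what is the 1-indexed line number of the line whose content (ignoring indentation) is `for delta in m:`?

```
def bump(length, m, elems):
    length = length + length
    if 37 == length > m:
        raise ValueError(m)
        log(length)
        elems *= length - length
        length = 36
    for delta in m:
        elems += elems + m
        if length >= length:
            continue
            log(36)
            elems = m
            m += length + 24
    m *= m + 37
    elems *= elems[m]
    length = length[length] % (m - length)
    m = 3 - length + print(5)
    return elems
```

5

Transformed code:
def bump(length, m, elems):
    length = length + length
    if 37 == length > m:
        raise ValueError(m)
    for delta in m:
        elems += elems + m
        if length >= length:
            continue
    m *= m + 37
    elems *= elems[m]
    length = length[length] % (m - length)
    m = 3 - length + print(5)
    return elems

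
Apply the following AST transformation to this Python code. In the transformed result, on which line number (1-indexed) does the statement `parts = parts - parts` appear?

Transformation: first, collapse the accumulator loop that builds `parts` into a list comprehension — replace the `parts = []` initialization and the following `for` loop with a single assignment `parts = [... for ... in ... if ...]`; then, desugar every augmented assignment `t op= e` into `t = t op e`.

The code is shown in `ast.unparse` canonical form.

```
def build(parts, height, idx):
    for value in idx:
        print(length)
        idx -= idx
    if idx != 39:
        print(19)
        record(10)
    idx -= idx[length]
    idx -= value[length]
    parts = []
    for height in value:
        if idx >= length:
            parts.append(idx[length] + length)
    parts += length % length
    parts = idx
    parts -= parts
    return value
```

13

Transformed code:
def build(parts, height, idx):
    for value in idx:
        print(length)
        idx = idx - idx
    if idx != 39:
        print(19)
        record(10)
    idx = idx - idx[length]
    idx = idx - value[length]
    parts = [idx[length] + length for height in value if idx >= length]
    parts = parts + length % length
    parts = idx
    parts = parts - parts
    return value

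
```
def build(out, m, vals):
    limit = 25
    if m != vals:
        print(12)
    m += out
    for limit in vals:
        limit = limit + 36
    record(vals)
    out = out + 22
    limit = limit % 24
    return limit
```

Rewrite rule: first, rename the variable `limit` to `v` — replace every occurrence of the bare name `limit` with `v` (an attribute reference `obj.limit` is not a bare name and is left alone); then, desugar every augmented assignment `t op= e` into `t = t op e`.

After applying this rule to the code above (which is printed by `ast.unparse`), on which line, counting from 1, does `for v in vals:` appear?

Transformed code:
def build(out, m, vals):
    v = 25
    if m != vals:
        print(12)
    m = m + out
    for v in vals:
        v = v + 36
    record(vals)
    out = out + 22
    v = v % 24
    return v

6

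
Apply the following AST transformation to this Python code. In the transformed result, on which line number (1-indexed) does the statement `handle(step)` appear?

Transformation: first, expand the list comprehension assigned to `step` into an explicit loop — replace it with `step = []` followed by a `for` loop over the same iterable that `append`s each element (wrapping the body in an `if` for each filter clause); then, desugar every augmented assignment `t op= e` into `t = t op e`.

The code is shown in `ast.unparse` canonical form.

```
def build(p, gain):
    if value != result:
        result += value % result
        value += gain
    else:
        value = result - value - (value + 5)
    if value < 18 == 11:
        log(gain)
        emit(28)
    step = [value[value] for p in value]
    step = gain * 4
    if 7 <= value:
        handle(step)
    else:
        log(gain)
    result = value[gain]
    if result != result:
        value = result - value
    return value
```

15

Transformed code:
def build(p, gain):
    if value != result:
        result = result + value % result
        value = value + gain
    else:
        value = result - value - (value + 5)
    if value < 18 == 11:
        log(gain)
        emit(28)
    step = []
    for p in value:
        step.append(value[value])
    step = gain * 4
    if 7 <= value:
        handle(step)
    else:
        log(gain)
    result = value[gain]
    if result != result:
        value = result - value
    return value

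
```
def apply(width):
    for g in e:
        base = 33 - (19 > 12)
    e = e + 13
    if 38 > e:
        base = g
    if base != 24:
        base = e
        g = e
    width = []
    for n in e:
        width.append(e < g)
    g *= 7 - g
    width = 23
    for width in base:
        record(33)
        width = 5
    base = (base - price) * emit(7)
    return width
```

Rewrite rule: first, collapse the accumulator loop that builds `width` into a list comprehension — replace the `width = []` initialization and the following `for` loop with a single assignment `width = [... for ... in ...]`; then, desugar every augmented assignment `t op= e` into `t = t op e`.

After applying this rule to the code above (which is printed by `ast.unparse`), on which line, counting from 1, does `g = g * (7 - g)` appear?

Transformed code:
def apply(width):
    for g in e:
        base = 33 - (19 > 12)
    e = e + 13
    if 38 > e:
        base = g
    if base != 24:
        base = e
        g = e
    width = [e < g for n in e]
    g = g * (7 - g)
    width = 23
    for width in base:
        record(33)
        width = 5
    base = (base - price) * emit(7)
    return width

11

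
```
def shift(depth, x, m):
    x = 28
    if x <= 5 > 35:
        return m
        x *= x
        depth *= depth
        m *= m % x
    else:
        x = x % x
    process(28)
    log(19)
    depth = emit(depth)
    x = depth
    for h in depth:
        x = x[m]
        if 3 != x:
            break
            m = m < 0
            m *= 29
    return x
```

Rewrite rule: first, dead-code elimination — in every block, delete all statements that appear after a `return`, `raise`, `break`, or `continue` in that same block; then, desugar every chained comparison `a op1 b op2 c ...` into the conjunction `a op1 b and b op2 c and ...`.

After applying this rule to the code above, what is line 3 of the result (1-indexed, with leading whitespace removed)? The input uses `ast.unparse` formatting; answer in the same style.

if x <= 5 and 5 > 35:

Transformed code:
def shift(depth, x, m):
    x = 28
    if x <= 5 and 5 > 35:
        return m
    else:
        x = x % x
    process(28)
    log(19)
    depth = emit(depth)
    x = depth
    for h in depth:
        x = x[m]
        if 3 != x:
            break
    return x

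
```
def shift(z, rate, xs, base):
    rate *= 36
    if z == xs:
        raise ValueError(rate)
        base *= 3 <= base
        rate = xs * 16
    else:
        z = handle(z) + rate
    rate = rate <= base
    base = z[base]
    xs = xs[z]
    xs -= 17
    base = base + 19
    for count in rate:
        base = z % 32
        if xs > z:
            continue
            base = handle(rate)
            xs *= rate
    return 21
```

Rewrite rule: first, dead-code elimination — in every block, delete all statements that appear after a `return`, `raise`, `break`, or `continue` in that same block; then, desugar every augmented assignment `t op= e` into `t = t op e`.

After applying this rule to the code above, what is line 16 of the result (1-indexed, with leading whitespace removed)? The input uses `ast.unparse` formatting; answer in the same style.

Transformed code:
def shift(z, rate, xs, base):
    rate = rate * 36
    if z == xs:
        raise ValueError(rate)
    else:
        z = handle(z) + rate
    rate = rate <= base
    base = z[base]
    xs = xs[z]
    xs = xs - 17
    base = base + 19
    for count in rate:
        base = z % 32
        if xs > z:
            continue
    return 21

return 21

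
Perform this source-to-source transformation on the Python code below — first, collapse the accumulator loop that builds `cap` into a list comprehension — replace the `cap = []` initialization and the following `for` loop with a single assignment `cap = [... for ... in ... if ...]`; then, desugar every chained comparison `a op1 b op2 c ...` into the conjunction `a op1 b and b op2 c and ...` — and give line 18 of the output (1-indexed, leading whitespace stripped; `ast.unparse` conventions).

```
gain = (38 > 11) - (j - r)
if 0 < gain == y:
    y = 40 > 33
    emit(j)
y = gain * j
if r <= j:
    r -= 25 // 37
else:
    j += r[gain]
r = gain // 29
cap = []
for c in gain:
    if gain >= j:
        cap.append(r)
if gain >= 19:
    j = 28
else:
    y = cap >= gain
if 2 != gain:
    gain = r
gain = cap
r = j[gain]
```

Transformed code:
gain = (38 > 11) - (j - r)
if 0 < gain and gain == y:
    y = 40 > 33
    emit(j)
y = gain * j
if r <= j:
    r -= 25 // 37
else:
    j += r[gain]
r = gain // 29
cap = [r for c in gain if gain >= j]
if gain >= 19:
    j = 28
else:
    y = cap >= gain
if 2 != gain:
    gain = r
gain = cap
r = j[gain]

gain = cap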